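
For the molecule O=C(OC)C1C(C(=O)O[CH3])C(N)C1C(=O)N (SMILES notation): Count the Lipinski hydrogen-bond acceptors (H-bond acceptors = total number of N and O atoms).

7

N atoms: 2; O atoms: 5.
Lipinski HBA = 2 + 5 = 7.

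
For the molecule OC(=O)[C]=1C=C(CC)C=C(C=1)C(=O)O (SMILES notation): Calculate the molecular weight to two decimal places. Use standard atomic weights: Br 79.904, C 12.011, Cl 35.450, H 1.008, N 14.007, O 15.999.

194.19 g/mol

First, the molecular formula is C10H10O4 (counting implicit H from valence).
  C: 10 × 12.011 = 120.110
  H: 10 × 1.008 = 10.080
  O: 4 × 15.999 = 63.996
Sum: 10×12.011 + 10×1.008 + 4×15.999 = 194.186 → 194.19 g/mol.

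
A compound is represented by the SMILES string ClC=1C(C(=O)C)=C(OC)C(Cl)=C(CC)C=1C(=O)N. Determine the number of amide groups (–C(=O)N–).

1

The amide motif appears at heavy-atom position 16 in the SMILES.
Other groups present: 1 ether, 1 ketone.
Amide count: 1.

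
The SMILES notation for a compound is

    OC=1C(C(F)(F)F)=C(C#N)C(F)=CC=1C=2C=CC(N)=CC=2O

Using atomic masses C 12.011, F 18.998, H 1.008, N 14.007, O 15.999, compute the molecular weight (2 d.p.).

312.22 g/mol

First, the molecular formula is C14H8F4N2O2 (counting implicit H from valence).
  C: 14 × 12.011 = 168.154
  F: 4 × 18.998 = 75.992
  H: 8 × 1.008 = 8.064
  N: 2 × 14.007 = 28.014
  O: 2 × 15.999 = 31.998
Sum: 14×12.011 + 4×18.998 + 8×1.008 + 2×14.007 + 2×15.999 = 312.222 → 312.22 g/mol.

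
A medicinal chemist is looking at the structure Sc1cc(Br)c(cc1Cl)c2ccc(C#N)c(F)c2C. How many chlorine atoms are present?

1

Scan the SMILES for Cl atoms (remember two-letter symbols like Cl and Br are single atoms).
Chlorine count: 1.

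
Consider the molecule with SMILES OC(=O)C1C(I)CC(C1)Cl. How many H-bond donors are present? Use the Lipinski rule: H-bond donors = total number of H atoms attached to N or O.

1

Donors: find every N or O and count the H atoms it carries.
  atom 1 (O): bond orders sum to 1 → 1 H
  atom 3 (O): bond orders sum to 2 → 0 H
Lipinski HBD = 1.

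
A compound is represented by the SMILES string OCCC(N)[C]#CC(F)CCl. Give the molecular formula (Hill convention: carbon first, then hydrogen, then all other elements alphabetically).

C7H11ClFNO

Walk through each heavy atom and fill implicit hydrogens from standard valence (C 4, N 3, O 2, S 2, halogen 1):
  atom 1: O, bond orders sum to 1 (valence 2) → 1 H
  atom 2: C, bond orders sum to 2 (valence 4) → 2 H
  atom 3: C, bond orders sum to 2 (valence 4) → 2 H
  atom 4: C, bond orders sum to 3 (valence 4) → 1 H
  atom 5: N, bond orders sum to 1 (valence 3) → 2 H
  atom 6: C with explicit H count 0
  atom 7: C, bond orders sum to 4 (valence 4) → 0 H
  atom 8: C, bond orders sum to 3 (valence 4) → 1 H
  atom 9: F (halogen, monovalent) → 0 H
  atom 10: C, bond orders sum to 2 (valence 4) → 2 H
  atom 11: Cl (halogen, monovalent) → 0 H
Totals → C:7, H:11, Cl:1, F:1, N:1, O:1.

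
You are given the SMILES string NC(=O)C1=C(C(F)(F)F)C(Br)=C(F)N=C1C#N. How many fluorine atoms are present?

4

Scan the SMILES for F atoms (remember two-letter symbols like Cl and Br are single atoms).
Fluorine count: 4.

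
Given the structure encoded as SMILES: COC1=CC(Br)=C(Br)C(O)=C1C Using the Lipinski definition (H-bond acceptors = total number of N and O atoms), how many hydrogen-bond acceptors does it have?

N atoms: 0; O atoms: 2.
Lipinski HBA = 0 + 2 = 2.

2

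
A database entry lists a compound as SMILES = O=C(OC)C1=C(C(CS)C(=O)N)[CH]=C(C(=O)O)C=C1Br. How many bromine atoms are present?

1

Scan the SMILES for Br atoms (remember two-letter symbols like Cl and Br are single atoms).
Bromine count: 1.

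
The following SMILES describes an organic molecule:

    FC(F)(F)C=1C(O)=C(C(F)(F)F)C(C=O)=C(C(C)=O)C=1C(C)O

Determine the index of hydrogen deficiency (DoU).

Degree of unsaturation = (number of rings) + (number of π bonds).
Ring closures in the SMILES: 1.
π bonds: 5 double bonds (each 1 DoU) → 5 DoU from unsaturation.
Total DoU = 1 + 5 = 6.

6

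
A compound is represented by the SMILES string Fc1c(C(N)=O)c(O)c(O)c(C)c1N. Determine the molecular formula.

Walk through each heavy atom and fill implicit hydrogens from standard valence (C 4, N 3, O 2, S 2, halogen 1); for lowercase aromatic atoms, an aromatic c carries 1 H when it has two neighbours and 0 H with three, and aromatic n carries 0 H:
  atom 1: F (halogen, monovalent) → 0 H
  atom 2: aromatic c, 3 neighbours → 0 H
  atom 3: aromatic c, 3 neighbours → 0 H
  atom 4: C, bond orders sum to 4 (valence 4) → 0 H
  atom 5: N, bond orders sum to 1 (valence 3) → 2 H
  atom 6: O, bond orders sum to 2 (valence 2) → 0 H
  atom 7: aromatic c, 3 neighbours → 0 H
  atom 8: O, bond orders sum to 1 (valence 2) → 1 H
  atom 9: aromatic c, 3 neighbours → 0 H
  atom 10: O, bond orders sum to 1 (valence 2) → 1 H
  atom 11: aromatic c, 3 neighbours → 0 H
  atom 12: C, bond orders sum to 1 (valence 4) → 3 H
  atom 13: aromatic c, 3 neighbours → 0 H
  atom 14: N, bond orders sum to 1 (valence 3) → 2 H
Totals → C:8, H:9, F:1, N:2, O:3.

C8H9FN2O3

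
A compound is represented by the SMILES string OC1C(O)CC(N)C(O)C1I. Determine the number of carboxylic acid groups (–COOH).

Scan the SMILES for the carboxylic acid motif — none present.
Groups that are present: 3 hydroxyl, 1 primary amine.

0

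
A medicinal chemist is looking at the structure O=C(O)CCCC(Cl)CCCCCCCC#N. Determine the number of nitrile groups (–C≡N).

The nitrile motif appears at heavy-atom position 16 in the SMILES.
Other groups present: 1 carboxylic acid.
Nitrile count: 1.

1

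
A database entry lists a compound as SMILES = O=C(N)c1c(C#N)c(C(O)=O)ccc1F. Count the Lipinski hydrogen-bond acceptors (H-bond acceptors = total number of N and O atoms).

5

N atoms: 2; O atoms: 3.
Lipinski HBA = 2 + 3 = 5.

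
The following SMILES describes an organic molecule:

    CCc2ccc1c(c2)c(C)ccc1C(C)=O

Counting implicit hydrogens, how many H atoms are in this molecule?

16

Walk through each heavy atom and fill implicit hydrogens from standard valence (C 4, N 3, O 2, S 2, halogen 1); for lowercase aromatic atoms, an aromatic c carries 1 H when it has two neighbours and 0 H with three, and aromatic n carries 0 H:
  atom 1: C, bond orders sum to 1 (valence 4) → 3 H
  atom 2: C, bond orders sum to 2 (valence 4) → 2 H
  atom 3: aromatic c, 3 neighbours → 0 H
  atom 4: aromatic c, 2 neighbours → 1 H
  atom 5: aromatic c, 2 neighbours → 1 H
  atom 6: aromatic c, 3 neighbours → 0 H
  atom 7: aromatic c, 3 neighbours → 0 H
  atom 8: aromatic c, 2 neighbours → 1 H
  atom 9: aromatic c, 3 neighbours → 0 H
  atom 10: C, bond orders sum to 1 (valence 4) → 3 H
  atom 11: aromatic c, 2 neighbours → 1 H
  atom 12: aromatic c, 2 neighbours → 1 H
  atom 13: aromatic c, 3 neighbours → 0 H
  atom 14: C, bond orders sum to 4 (valence 4) → 0 H
  atom 15: C, bond orders sum to 1 (valence 4) → 3 H
  atom 16: O, bond orders sum to 2 (valence 2) → 0 H
Total hydrogens: 16.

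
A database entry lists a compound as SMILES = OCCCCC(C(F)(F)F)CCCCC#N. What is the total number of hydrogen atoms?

18

Walk through each heavy atom and fill implicit hydrogens from standard valence (C 4, N 3, O 2, S 2, halogen 1):
  atom 1: O, bond orders sum to 1 (valence 2) → 1 H
  atom 2: C, bond orders sum to 2 (valence 4) → 2 H
  atom 3: C, bond orders sum to 2 (valence 4) → 2 H
  atom 4: C, bond orders sum to 2 (valence 4) → 2 H
  atom 5: C, bond orders sum to 2 (valence 4) → 2 H
  atom 6: C, bond orders sum to 3 (valence 4) → 1 H
  atom 7: C, bond orders sum to 4 (valence 4) → 0 H
  atom 8: F (halogen, monovalent) → 0 H
  atom 9: F (halogen, monovalent) → 0 H
  atom 10: F (halogen, monovalent) → 0 H
  atom 11: C, bond orders sum to 2 (valence 4) → 2 H
  atom 12: C, bond orders sum to 2 (valence 4) → 2 H
  atom 13: C, bond orders sum to 2 (valence 4) → 2 H
  atom 14: C, bond orders sum to 2 (valence 4) → 2 H
  atom 15: C, bond orders sum to 4 (valence 4) → 0 H
  atom 16: N, bond orders sum to 3 (valence 3) → 0 H
Total hydrogens: 18.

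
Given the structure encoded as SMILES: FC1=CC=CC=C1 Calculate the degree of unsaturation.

Molecular formula: C6H5F.
DoU = (2C + 2 + N − H − X) / 2, where X is the halogen count and O/S are ignored.
    = (2·6 + 2 + 0 − 5 − 1) / 2 = 8 / 2 = 4.

4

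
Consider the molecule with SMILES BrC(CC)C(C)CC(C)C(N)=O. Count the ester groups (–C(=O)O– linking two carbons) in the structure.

Scan the SMILES for the ester motif — none present.
Groups that are present: 1 amide.

0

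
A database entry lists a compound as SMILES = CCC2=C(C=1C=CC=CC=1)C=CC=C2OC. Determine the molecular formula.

C15H16O

Walk through each heavy atom and fill implicit hydrogens from standard valence (C 4, N 3, O 2, S 2, halogen 1):
  atom 1: C, bond orders sum to 1 (valence 4) → 3 H
  atom 2: C, bond orders sum to 2 (valence 4) → 2 H
  atom 3: C, bond orders sum to 4 (valence 4) → 0 H
  atom 4: C, bond orders sum to 4 (valence 4) → 0 H
  atom 5: C, bond orders sum to 4 (valence 4) → 0 H
  atom 6: C, bond orders sum to 3 (valence 4) → 1 H
  atom 7: C, bond orders sum to 3 (valence 4) → 1 H
  atom 8: C, bond orders sum to 3 (valence 4) → 1 H
  atom 9: C, bond orders sum to 3 (valence 4) → 1 H
  atom 10: C, bond orders sum to 3 (valence 4) → 1 H
  atom 11: C, bond orders sum to 3 (valence 4) → 1 H
  atom 12: C, bond orders sum to 3 (valence 4) → 1 H
  atom 13: C, bond orders sum to 3 (valence 4) → 1 H
  atom 14: C, bond orders sum to 4 (valence 4) → 0 H
  atom 15: O, bond orders sum to 2 (valence 2) → 0 H
  atom 16: C, bond orders sum to 1 (valence 4) → 3 H
Totals → C:15, H:16, O:1.
In Hill order: C15H16O.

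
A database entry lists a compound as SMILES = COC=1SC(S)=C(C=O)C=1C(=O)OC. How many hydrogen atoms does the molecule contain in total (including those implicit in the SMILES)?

8

Walk through each heavy atom and fill implicit hydrogens from standard valence (C 4, N 3, O 2, S 2, halogen 1):
  atom 1: C, bond orders sum to 1 (valence 4) → 3 H
  atom 2: O, bond orders sum to 2 (valence 2) → 0 H
  atom 3: C, bond orders sum to 4 (valence 4) → 0 H
  atom 4: S, bond orders sum to 2 (valence 2) → 0 H
  atom 5: C, bond orders sum to 4 (valence 4) → 0 H
  atom 6: S, bond orders sum to 1 (valence 2) → 1 H
  atom 7: C, bond orders sum to 4 (valence 4) → 0 H
  atom 8: C, bond orders sum to 3 (valence 4) → 1 H
  atom 9: O, bond orders sum to 2 (valence 2) → 0 H
  atom 10: C, bond orders sum to 4 (valence 4) → 0 H
  atom 11: C, bond orders sum to 4 (valence 4) → 0 H
  atom 12: O, bond orders sum to 2 (valence 2) → 0 H
  atom 13: O, bond orders sum to 2 (valence 2) → 0 H
  atom 14: C, bond orders sum to 1 (valence 4) → 3 H
Total hydrogens: 8.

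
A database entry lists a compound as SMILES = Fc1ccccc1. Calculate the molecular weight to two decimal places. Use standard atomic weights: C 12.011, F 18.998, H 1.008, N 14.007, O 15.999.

96.10 g/mol

First, the molecular formula is C6H5F (counting implicit H from valence).
  C: 6 × 12.011 = 72.066
  F: 1 × 18.998 = 18.998
  H: 5 × 1.008 = 5.040
Sum: 6×12.011 + 1×18.998 + 5×1.008 = 96.104 → 96.10 g/mol.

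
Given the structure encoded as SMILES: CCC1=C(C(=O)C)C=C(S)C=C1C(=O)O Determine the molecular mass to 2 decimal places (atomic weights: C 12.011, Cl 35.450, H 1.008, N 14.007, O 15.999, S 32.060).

First, the molecular formula is C11H12O3S (counting implicit H from valence).
  C: 11 × 12.011 = 132.121
  H: 12 × 1.008 = 12.096
  O: 3 × 15.999 = 47.997
  S: 1 × 32.060 = 32.060
Sum: 11×12.011 + 12×1.008 + 3×15.999 + 1×32.060 = 224.274 → 224.27 g/mol.

224.27 g/mol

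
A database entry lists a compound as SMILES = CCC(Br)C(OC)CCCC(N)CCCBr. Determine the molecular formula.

Walk through each heavy atom and fill implicit hydrogens from standard valence (C 4, N 3, O 2, S 2, halogen 1):
  atom 1: C, bond orders sum to 1 (valence 4) → 3 H
  atom 2: C, bond orders sum to 2 (valence 4) → 2 H
  atom 3: C, bond orders sum to 3 (valence 4) → 1 H
  atom 4: Br (halogen, monovalent) → 0 H
  atom 5: C, bond orders sum to 3 (valence 4) → 1 H
  atom 6: O, bond orders sum to 2 (valence 2) → 0 H
  atom 7: C, bond orders sum to 1 (valence 4) → 3 H
  atom 8: C, bond orders sum to 2 (valence 4) → 2 H
  atom 9: C, bond orders sum to 2 (valence 4) → 2 H
  atom 10: C, bond orders sum to 2 (valence 4) → 2 H
  atom 11: C, bond orders sum to 3 (valence 4) → 1 H
  atom 12: N, bond orders sum to 1 (valence 3) → 2 H
  atom 13: C, bond orders sum to 2 (valence 4) → 2 H
  atom 14: C, bond orders sum to 2 (valence 4) → 2 H
  atom 15: C, bond orders sum to 2 (valence 4) → 2 H
  atom 16: Br (halogen, monovalent) → 0 H
Totals → C:12, H:25, Br:2, N:1, O:1.

C12H25Br2NO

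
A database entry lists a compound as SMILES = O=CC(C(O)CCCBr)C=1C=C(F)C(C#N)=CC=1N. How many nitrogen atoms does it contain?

2

Scan the SMILES for N atoms (remember two-letter symbols like Cl and Br are single atoms).
Nitrogen count: 2.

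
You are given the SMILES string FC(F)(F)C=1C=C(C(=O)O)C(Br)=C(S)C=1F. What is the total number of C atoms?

8

Count every carbon token in the SMILES (each C, including those in ring-closure positions and inside branches).
Carbon count: 8.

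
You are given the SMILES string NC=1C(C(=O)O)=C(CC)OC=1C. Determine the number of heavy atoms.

12

Every atom symbol written in the SMILES (organic subset) is one heavy atom; implicit H are not written.
Heavy atoms by element → C:8, N:1, O:3.
Total: 12.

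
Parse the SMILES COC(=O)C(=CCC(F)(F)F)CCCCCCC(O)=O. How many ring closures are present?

0

In SMILES, each pair of matching ring-closure digits denotes one ring-closing bond; the number of such bonds equals the number of independent rings.
Ring-closure bonds here: 0.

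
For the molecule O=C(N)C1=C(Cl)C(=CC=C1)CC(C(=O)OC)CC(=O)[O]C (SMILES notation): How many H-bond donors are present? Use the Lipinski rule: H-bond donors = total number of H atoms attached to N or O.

Donors: find every N or O and count the H atoms it carries.
  atom 1 (O): bond orders sum to 2 → 0 H
  atom 3 (N): bond orders sum to 1 → 2 H
  atom 14 (O): bond orders sum to 2 → 0 H
  atom 15 (O): bond orders sum to 2 → 0 H
  atom 19 (O): bond orders sum to 2 → 0 H
  atom 20 (O): bond orders sum to 2 → 0 H
Lipinski HBD = 2.

2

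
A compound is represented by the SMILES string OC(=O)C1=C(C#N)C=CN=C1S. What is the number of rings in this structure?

In SMILES, each pair of matching ring-closure digits denotes one ring-closing bond; the number of such bonds equals the number of independent rings.
Ring-closure bonds here: 1.

1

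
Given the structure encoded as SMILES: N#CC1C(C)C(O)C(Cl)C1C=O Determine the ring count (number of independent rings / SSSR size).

In SMILES, each pair of matching ring-closure digits denotes one ring-closing bond; the number of such bonds equals the number of independent rings.
Ring-closure bonds here: 1.

1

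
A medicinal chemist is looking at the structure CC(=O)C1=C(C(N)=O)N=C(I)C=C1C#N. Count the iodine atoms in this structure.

Scan the SMILES for I atoms (remember two-letter symbols like Cl and Br are single atoms).
Iodine count: 1.

1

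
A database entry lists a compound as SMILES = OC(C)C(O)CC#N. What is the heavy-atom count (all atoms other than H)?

Every atom symbol written in the SMILES (organic subset) is one heavy atom; implicit H are not written.
Heavy atoms by element → C:5, N:1, O:2.
Total: 8.

8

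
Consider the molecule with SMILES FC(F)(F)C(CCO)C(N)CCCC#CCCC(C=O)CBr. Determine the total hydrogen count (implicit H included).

23

Walk through each heavy atom and fill implicit hydrogens from standard valence (C 4, N 3, O 2, S 2, halogen 1):
  atom 1: F (halogen, monovalent) → 0 H
  atom 2: C, bond orders sum to 4 (valence 4) → 0 H
  atom 3: F (halogen, monovalent) → 0 H
  atom 4: F (halogen, monovalent) → 0 H
  atom 5: C, bond orders sum to 3 (valence 4) → 1 H
  atom 6: C, bond orders sum to 2 (valence 4) → 2 H
  atom 7: C, bond orders sum to 2 (valence 4) → 2 H
  atom 8: O, bond orders sum to 1 (valence 2) → 1 H
  atom 9: C, bond orders sum to 3 (valence 4) → 1 H
  atom 10: N, bond orders sum to 1 (valence 3) → 2 H
  atom 11: C, bond orders sum to 2 (valence 4) → 2 H
  atom 12: C, bond orders sum to 2 (valence 4) → 2 H
  atom 13: C, bond orders sum to 2 (valence 4) → 2 H
  atom 14: C, bond orders sum to 4 (valence 4) → 0 H
  atom 15: C, bond orders sum to 4 (valence 4) → 0 H
  atom 16: C, bond orders sum to 2 (valence 4) → 2 H
  atom 17: C, bond orders sum to 2 (valence 4) → 2 H
  atom 18: C, bond orders sum to 3 (valence 4) → 1 H
  atom 19: C, bond orders sum to 3 (valence 4) → 1 H
  atom 20: O, bond orders sum to 2 (valence 2) → 0 H
  atom 21: C, bond orders sum to 2 (valence 4) → 2 H
  atom 22: Br (halogen, monovalent) → 0 H
Total hydrogens: 23.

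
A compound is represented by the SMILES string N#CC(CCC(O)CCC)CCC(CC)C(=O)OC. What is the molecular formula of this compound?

C15H27NO3

Walk through each heavy atom and fill implicit hydrogens from standard valence (C 4, N 3, O 2, S 2, halogen 1):
  atom 1: N, bond orders sum to 3 (valence 3) → 0 H
  atom 2: C, bond orders sum to 4 (valence 4) → 0 H
  atom 3: C, bond orders sum to 3 (valence 4) → 1 H
  atom 4: C, bond orders sum to 2 (valence 4) → 2 H
  atom 5: C, bond orders sum to 2 (valence 4) → 2 H
  atom 6: C, bond orders sum to 3 (valence 4) → 1 H
  atom 7: O, bond orders sum to 1 (valence 2) → 1 H
  atom 8: C, bond orders sum to 2 (valence 4) → 2 H
  atom 9: C, bond orders sum to 2 (valence 4) → 2 H
  atom 10: C, bond orders sum to 1 (valence 4) → 3 H
  atom 11: C, bond orders sum to 2 (valence 4) → 2 H
  atom 12: C, bond orders sum to 2 (valence 4) → 2 H
  atom 13: C, bond orders sum to 3 (valence 4) → 1 H
  atom 14: C, bond orders sum to 2 (valence 4) → 2 H
  atom 15: C, bond orders sum to 1 (valence 4) → 3 H
  atom 16: C, bond orders sum to 4 (valence 4) → 0 H
  atom 17: O, bond orders sum to 2 (valence 2) → 0 H
  atom 18: O, bond orders sum to 2 (valence 2) → 0 H
  atom 19: C, bond orders sum to 1 (valence 4) → 3 H
Totals → C:15, H:27, N:1, O:3.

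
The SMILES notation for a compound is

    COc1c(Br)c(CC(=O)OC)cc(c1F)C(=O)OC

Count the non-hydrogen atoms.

19

Every atom symbol written in the SMILES (organic subset) is one heavy atom; implicit H are not written.
Heavy atoms by element → Br:1, C:12, F:1, O:5.
Total: 19.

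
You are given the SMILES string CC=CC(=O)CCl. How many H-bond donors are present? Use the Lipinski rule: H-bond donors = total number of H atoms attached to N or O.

0

Donors: find every N or O and count the H atoms it carries.
  atom 5 (O): bond orders sum to 2 → 0 H
Lipinski HBD = 0.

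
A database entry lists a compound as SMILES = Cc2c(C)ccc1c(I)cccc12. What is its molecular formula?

C12H11I

Walk through each heavy atom and fill implicit hydrogens from standard valence (C 4, N 3, O 2, S 2, halogen 1); for lowercase aromatic atoms, an aromatic c carries 1 H when it has two neighbours and 0 H with three, and aromatic n carries 0 H:
  atom 1: C, bond orders sum to 1 (valence 4) → 3 H
  atom 2: aromatic c, 3 neighbours → 0 H
  atom 3: aromatic c, 3 neighbours → 0 H
  atom 4: C, bond orders sum to 1 (valence 4) → 3 H
  atom 5: aromatic c, 2 neighbours → 1 H
  atom 6: aromatic c, 2 neighbours → 1 H
  atom 7: aromatic c, 3 neighbours → 0 H
  atom 8: aromatic c, 3 neighbours → 0 H
  atom 9: I (halogen, monovalent) → 0 H
  atom 10: aromatic c, 2 neighbours → 1 H
  atom 11: aromatic c, 2 neighbours → 1 H
  atom 12: aromatic c, 2 neighbours → 1 H
  atom 13: aromatic c, 3 neighbours → 0 H
Totals → C:12, H:11, I:1.
In Hill order: C12H11I.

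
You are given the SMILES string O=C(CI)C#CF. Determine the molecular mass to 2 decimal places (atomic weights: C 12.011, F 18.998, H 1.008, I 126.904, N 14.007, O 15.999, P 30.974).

211.96 g/mol

First, the molecular formula is C4H2FIO (counting implicit H from valence).
  C: 4 × 12.011 = 48.044
  F: 1 × 18.998 = 18.998
  H: 2 × 1.008 = 2.016
  I: 1 × 126.904 = 126.904
  O: 1 × 15.999 = 15.999
Sum: 4×12.011 + 1×18.998 + 2×1.008 + 1×126.904 + 1×15.999 = 211.961 → 211.96 g/mol.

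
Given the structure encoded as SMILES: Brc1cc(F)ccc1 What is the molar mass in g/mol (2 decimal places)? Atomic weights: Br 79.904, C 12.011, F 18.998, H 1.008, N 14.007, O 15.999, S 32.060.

175.00 g/mol

First, the molecular formula is C6H4BrF (counting implicit H from valence).
  Br: 1 × 79.904 = 79.904
  C: 6 × 12.011 = 72.066
  F: 1 × 18.998 = 18.998
  H: 4 × 1.008 = 4.032
Sum: 1×79.904 + 6×12.011 + 1×18.998 + 4×1.008 = 175.000 → 175.00 g/mol.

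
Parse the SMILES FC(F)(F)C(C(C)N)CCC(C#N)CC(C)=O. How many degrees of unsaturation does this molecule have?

3

Degree of unsaturation = (number of rings) + (number of π bonds).
Ring closures in the SMILES: 0.
π bonds: 1 double bond (each 1 DoU), 1 triple bond (each 2 DoU) → 3 DoU from unsaturation.
Total DoU = 0 + 3 = 3.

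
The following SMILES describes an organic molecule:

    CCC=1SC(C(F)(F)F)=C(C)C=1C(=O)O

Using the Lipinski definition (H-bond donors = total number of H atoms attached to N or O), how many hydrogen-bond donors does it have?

1

Donors: find every N or O and count the H atoms it carries.
  atom 14 (O): bond orders sum to 2 → 0 H
  atom 15 (O): bond orders sum to 1 → 1 H
Lipinski HBD = 1.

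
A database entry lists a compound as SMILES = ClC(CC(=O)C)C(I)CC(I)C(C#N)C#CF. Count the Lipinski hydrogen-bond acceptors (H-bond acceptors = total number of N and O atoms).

2

N atoms: 1; O atoms: 1.
Lipinski HBA = 1 + 1 = 2.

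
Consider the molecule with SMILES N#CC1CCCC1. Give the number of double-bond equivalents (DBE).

Degree of unsaturation = (number of rings) + (number of π bonds).
Ring closures in the SMILES: 1.
π bonds: 1 triple bond (each 2 DoU) → 2 DoU from unsaturation.
Total DoU = 1 + 2 = 3.

3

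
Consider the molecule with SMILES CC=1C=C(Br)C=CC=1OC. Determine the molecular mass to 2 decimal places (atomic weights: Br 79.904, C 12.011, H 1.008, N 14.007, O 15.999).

201.06 g/mol

First, the molecular formula is C8H9BrO (counting implicit H from valence).
  Br: 1 × 79.904 = 79.904
  C: 8 × 12.011 = 96.088
  H: 9 × 1.008 = 9.072
  O: 1 × 15.999 = 15.999
Sum: 1×79.904 + 8×12.011 + 9×1.008 + 1×15.999 = 201.063 → 201.06 g/mol.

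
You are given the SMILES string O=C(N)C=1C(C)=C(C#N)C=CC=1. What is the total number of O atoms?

Scan the SMILES for O atoms (remember two-letter symbols like Cl and Br are single atoms).
Oxygen count: 1.

1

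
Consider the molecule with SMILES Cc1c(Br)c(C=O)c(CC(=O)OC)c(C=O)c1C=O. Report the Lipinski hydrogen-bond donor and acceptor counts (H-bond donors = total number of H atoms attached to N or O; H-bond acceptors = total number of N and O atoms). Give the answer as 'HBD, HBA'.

0, 5

Donors: find every N or O and count the H atoms it carries.
  atom 7 (O): bond orders sum to 2 → 0 H
  atom 11 (O): bond orders sum to 2 → 0 H
  atom 12 (O): bond orders sum to 2 → 0 H
  atom 16 (O): bond orders sum to 2 → 0 H
  atom 19 (O): bond orders sum to 2 → 0 H
Lipinski HBD = 0.
Acceptors: N atoms = 0, O atoms = 5 → HBA = 5.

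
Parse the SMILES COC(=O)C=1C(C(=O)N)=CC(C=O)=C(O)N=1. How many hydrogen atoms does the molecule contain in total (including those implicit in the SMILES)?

8

Walk through each heavy atom and fill implicit hydrogens from standard valence (C 4, N 3, O 2, S 2, halogen 1):
  atom 1: C, bond orders sum to 1 (valence 4) → 3 H
  atom 2: O, bond orders sum to 2 (valence 2) → 0 H
  atom 3: C, bond orders sum to 4 (valence 4) → 0 H
  atom 4: O, bond orders sum to 2 (valence 2) → 0 H
  atom 5: C, bond orders sum to 4 (valence 4) → 0 H
  atom 6: C, bond orders sum to 4 (valence 4) → 0 H
  atom 7: C, bond orders sum to 4 (valence 4) → 0 H
  atom 8: O, bond orders sum to 2 (valence 2) → 0 H
  atom 9: N, bond orders sum to 1 (valence 3) → 2 H
  atom 10: C, bond orders sum to 3 (valence 4) → 1 H
  atom 11: C, bond orders sum to 4 (valence 4) → 0 H
  atom 12: C, bond orders sum to 3 (valence 4) → 1 H
  atom 13: O, bond orders sum to 2 (valence 2) → 0 H
  atom 14: C, bond orders sum to 4 (valence 4) → 0 H
  atom 15: O, bond orders sum to 1 (valence 2) → 1 H
  atom 16: N, bond orders sum to 3 (valence 3) → 0 H
Total hydrogens: 8.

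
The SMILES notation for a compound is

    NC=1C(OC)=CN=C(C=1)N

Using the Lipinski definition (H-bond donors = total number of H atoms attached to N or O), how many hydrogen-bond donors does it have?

4

Donors: find every N or O and count the H atoms it carries.
  atom 1 (N): bond orders sum to 1 → 2 H
  atom 4 (O): bond orders sum to 2 → 0 H
  atom 7 (N): bond orders sum to 3 → 0 H
  atom 10 (N): bond orders sum to 1 → 2 H
Lipinski HBD = 4.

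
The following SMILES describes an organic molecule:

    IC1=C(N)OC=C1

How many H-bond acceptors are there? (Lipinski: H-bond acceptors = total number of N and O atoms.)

2

N atoms: 1; O atoms: 1.
Lipinski HBA = 1 + 1 = 2.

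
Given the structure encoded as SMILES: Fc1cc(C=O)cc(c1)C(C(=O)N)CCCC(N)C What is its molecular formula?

C14H19FN2O2

Walk through each heavy atom and fill implicit hydrogens from standard valence (C 4, N 3, O 2, S 2, halogen 1); for lowercase aromatic atoms, an aromatic c carries 1 H when it has two neighbours and 0 H with three, and aromatic n carries 0 H:
  atom 1: F (halogen, monovalent) → 0 H
  atom 2: aromatic c, 3 neighbours → 0 H
  atom 3: aromatic c, 2 neighbours → 1 H
  atom 4: aromatic c, 3 neighbours → 0 H
  atom 5: C, bond orders sum to 3 (valence 4) → 1 H
  atom 6: O, bond orders sum to 2 (valence 2) → 0 H
  atom 7: aromatic c, 2 neighbours → 1 H
  atom 8: aromatic c, 3 neighbours → 0 H
  atom 9: aromatic c, 2 neighbours → 1 H
  atom 10: C, bond orders sum to 3 (valence 4) → 1 H
  atom 11: C, bond orders sum to 4 (valence 4) → 0 H
  atom 12: O, bond orders sum to 2 (valence 2) → 0 H
  atom 13: N, bond orders sum to 1 (valence 3) → 2 H
  atom 14: C, bond orders sum to 2 (valence 4) → 2 H
  atom 15: C, bond orders sum to 2 (valence 4) → 2 H
  atom 16: C, bond orders sum to 2 (valence 4) → 2 H
  atom 17: C, bond orders sum to 3 (valence 4) → 1 H
  atom 18: N, bond orders sum to 1 (valence 3) → 2 H
  atom 19: C, bond orders sum to 1 (valence 4) → 3 H
Totals → C:14, H:19, F:1, N:2, O:2.
In Hill order: C14H19FN2O2.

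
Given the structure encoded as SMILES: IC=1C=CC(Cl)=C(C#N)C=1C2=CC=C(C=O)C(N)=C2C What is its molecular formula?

Walk through each heavy atom and fill implicit hydrogens from standard valence (C 4, N 3, O 2, S 2, halogen 1):
  atom 1: I (halogen, monovalent) → 0 H
  atom 2: C, bond orders sum to 4 (valence 4) → 0 H
  atom 3: C, bond orders sum to 3 (valence 4) → 1 H
  atom 4: C, bond orders sum to 3 (valence 4) → 1 H
  atom 5: C, bond orders sum to 4 (valence 4) → 0 H
  atom 6: Cl (halogen, monovalent) → 0 H
  atom 7: C, bond orders sum to 4 (valence 4) → 0 H
  atom 8: C, bond orders sum to 4 (valence 4) → 0 H
  atom 9: N, bond orders sum to 3 (valence 3) → 0 H
  atom 10: C, bond orders sum to 4 (valence 4) → 0 H
  atom 11: C, bond orders sum to 4 (valence 4) → 0 H
  atom 12: C, bond orders sum to 3 (valence 4) → 1 H
  atom 13: C, bond orders sum to 3 (valence 4) → 1 H
  atom 14: C, bond orders sum to 4 (valence 4) → 0 H
  atom 15: C, bond orders sum to 3 (valence 4) → 1 H
  atom 16: O, bond orders sum to 2 (valence 2) → 0 H
  atom 17: C, bond orders sum to 4 (valence 4) → 0 H
  atom 18: N, bond orders sum to 1 (valence 3) → 2 H
  atom 19: C, bond orders sum to 4 (valence 4) → 0 H
  atom 20: C, bond orders sum to 1 (valence 4) → 3 H
Totals → C:15, H:10, Cl:1, I:1, N:2, O:1.
In Hill order: C15H10ClIN2O.

C15H10ClIN2O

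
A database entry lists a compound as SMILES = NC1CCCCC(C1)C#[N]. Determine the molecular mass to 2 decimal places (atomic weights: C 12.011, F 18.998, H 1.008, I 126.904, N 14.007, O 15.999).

138.21 g/mol

First, the molecular formula is C8H14N2 (counting implicit H from valence).
  C: 8 × 12.011 = 96.088
  H: 14 × 1.008 = 14.112
  N: 2 × 14.007 = 28.014
Sum: 8×12.011 + 14×1.008 + 2×14.007 = 138.214 → 138.21 g/mol.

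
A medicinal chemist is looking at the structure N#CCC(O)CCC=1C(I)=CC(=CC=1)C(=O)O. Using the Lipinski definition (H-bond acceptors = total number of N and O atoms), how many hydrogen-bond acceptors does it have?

4

N atoms: 1; O atoms: 3.
Lipinski HBA = 1 + 3 = 4.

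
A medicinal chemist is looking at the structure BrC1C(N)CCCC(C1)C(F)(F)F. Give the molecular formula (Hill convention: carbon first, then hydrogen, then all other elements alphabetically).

C8H13BrF3N

Walk through each heavy atom and fill implicit hydrogens from standard valence (C 4, N 3, O 2, S 2, halogen 1):
  atom 1: Br (halogen, monovalent) → 0 H
  atom 2: C, bond orders sum to 3 (valence 4) → 1 H
  atom 3: C, bond orders sum to 3 (valence 4) → 1 H
  atom 4: N, bond orders sum to 1 (valence 3) → 2 H
  atom 5: C, bond orders sum to 2 (valence 4) → 2 H
  atom 6: C, bond orders sum to 2 (valence 4) → 2 H
  atom 7: C, bond orders sum to 2 (valence 4) → 2 H
  atom 8: C, bond orders sum to 3 (valence 4) → 1 H
  atom 9: C, bond orders sum to 2 (valence 4) → 2 H
  atom 10: C, bond orders sum to 4 (valence 4) → 0 H
  atom 11: F (halogen, monovalent) → 0 H
  atom 12: F (halogen, monovalent) → 0 H
  atom 13: F (halogen, monovalent) → 0 H
Totals → C:8, H:13, Br:1, F:3, N:1.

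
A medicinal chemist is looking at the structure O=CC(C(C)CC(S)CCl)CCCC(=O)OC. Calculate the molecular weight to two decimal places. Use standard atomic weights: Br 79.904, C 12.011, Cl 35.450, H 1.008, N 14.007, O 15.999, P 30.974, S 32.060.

280.81 g/mol

First, the molecular formula is C12H21ClO3S (counting implicit H from valence).
  C: 12 × 12.011 = 144.132
  Cl: 1 × 35.450 = 35.450
  H: 21 × 1.008 = 21.168
  O: 3 × 15.999 = 47.997
  S: 1 × 32.060 = 32.060
Sum: 12×12.011 + 1×35.450 + 21×1.008 + 3×15.999 + 1×32.060 = 280.807 → 280.81 g/mol.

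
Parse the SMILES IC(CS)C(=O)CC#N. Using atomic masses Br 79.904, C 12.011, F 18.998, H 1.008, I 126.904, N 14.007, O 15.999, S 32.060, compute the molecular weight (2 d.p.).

First, the molecular formula is C5H6INOS (counting implicit H from valence).
  C: 5 × 12.011 = 60.055
  H: 6 × 1.008 = 6.048
  I: 1 × 126.904 = 126.904
  N: 1 × 14.007 = 14.007
  O: 1 × 15.999 = 15.999
  S: 1 × 32.060 = 32.060
Sum: 5×12.011 + 6×1.008 + 1×126.904 + 1×14.007 + 1×15.999 + 1×32.060 = 255.073 → 255.07 g/mol.

255.07 g/mol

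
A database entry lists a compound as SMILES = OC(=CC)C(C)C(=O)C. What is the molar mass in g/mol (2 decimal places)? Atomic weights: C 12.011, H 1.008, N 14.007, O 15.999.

First, the molecular formula is C7H12O2 (counting implicit H from valence).
  C: 7 × 12.011 = 84.077
  H: 12 × 1.008 = 12.096
  O: 2 × 15.999 = 31.998
Sum: 7×12.011 + 12×1.008 + 2×15.999 = 128.171 → 128.17 g/mol.

128.17 g/mol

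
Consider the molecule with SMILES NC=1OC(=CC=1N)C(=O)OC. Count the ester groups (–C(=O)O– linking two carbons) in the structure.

The ester motif appears at heavy-atom position 8 in the SMILES.
Other groups present: 2 primary amine.
Ester count: 1.

1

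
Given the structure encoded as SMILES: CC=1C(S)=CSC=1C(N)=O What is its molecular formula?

Walk through each heavy atom and fill implicit hydrogens from standard valence (C 4, N 3, O 2, S 2, halogen 1):
  atom 1: C, bond orders sum to 1 (valence 4) → 3 H
  atom 2: C, bond orders sum to 4 (valence 4) → 0 H
  atom 3: C, bond orders sum to 4 (valence 4) → 0 H
  atom 4: S, bond orders sum to 1 (valence 2) → 1 H
  atom 5: C, bond orders sum to 3 (valence 4) → 1 H
  atom 6: S, bond orders sum to 2 (valence 2) → 0 H
  atom 7: C, bond orders sum to 4 (valence 4) → 0 H
  atom 8: C, bond orders sum to 4 (valence 4) → 0 H
  atom 9: N, bond orders sum to 1 (valence 3) → 2 H
  atom 10: O, bond orders sum to 2 (valence 2) → 0 H
Totals → C:6, H:7, N:1, O:1, S:2.
In Hill order: C6H7NOS2.

C6H7NOS2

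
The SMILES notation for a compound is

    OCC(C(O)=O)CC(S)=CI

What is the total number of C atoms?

6

Count every carbon token in the SMILES (each C, including those in ring-closure positions and inside branches).
Carbon count: 6.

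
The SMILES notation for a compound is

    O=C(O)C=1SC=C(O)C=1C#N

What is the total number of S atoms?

Scan the SMILES for S atoms (remember two-letter symbols like Cl and Br are single atoms).
Sulfur count: 1.

1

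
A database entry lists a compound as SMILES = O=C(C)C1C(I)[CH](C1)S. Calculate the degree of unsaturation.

Molecular formula: C6H9IOS.
DoU = (2C + 2 + N − H − X) / 2, where X is the halogen count and O/S are ignored.
    = (2·6 + 2 + 0 − 9 − 1) / 2 = 4 / 2 = 2.

2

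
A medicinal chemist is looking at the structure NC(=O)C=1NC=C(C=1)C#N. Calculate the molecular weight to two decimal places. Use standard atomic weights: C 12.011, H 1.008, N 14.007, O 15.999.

First, the molecular formula is C6H5N3O (counting implicit H from valence).
  C: 6 × 12.011 = 72.066
  H: 5 × 1.008 = 5.040
  N: 3 × 14.007 = 42.021
  O: 1 × 15.999 = 15.999
Sum: 6×12.011 + 5×1.008 + 3×14.007 + 1×15.999 = 135.126 → 135.13 g/mol.

135.13 g/mol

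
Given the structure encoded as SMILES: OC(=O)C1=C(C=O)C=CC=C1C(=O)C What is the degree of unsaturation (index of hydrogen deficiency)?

7

Molecular formula: C10H8O4.
DoU = (2C + 2 + N − H − X) / 2, where X is the halogen count and O/S are ignored.
    = (2·10 + 2 + 0 − 8 − 0) / 2 = 14 / 2 = 7.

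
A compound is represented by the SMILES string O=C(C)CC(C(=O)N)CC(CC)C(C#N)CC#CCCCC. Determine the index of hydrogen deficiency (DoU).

6

Molecular formula: C18H28N2O2.
DoU = (2C + 2 + N − H − X) / 2, where X is the halogen count and O/S are ignored.
    = (2·18 + 2 + 2 − 28 − 0) / 2 = 12 / 2 = 6.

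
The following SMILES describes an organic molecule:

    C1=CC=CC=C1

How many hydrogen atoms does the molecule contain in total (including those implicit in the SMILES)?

6

Walk through each heavy atom and fill implicit hydrogens from standard valence (C 4, N 3, O 2, S 2, halogen 1):
  atom 1: C, bond orders sum to 3 (valence 4) → 1 H
  atom 2: C, bond orders sum to 3 (valence 4) → 1 H
  atom 3: C, bond orders sum to 3 (valence 4) → 1 H
  atom 4: C, bond orders sum to 3 (valence 4) → 1 H
  atom 5: C, bond orders sum to 3 (valence 4) → 1 H
  atom 6: C, bond orders sum to 3 (valence 4) → 1 H
Total hydrogens: 6.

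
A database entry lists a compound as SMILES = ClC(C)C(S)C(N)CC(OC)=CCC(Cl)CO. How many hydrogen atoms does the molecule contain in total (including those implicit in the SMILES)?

Walk through each heavy atom and fill implicit hydrogens from standard valence (C 4, N 3, O 2, S 2, halogen 1):
  atom 1: Cl (halogen, monovalent) → 0 H
  atom 2: C, bond orders sum to 3 (valence 4) → 1 H
  atom 3: C, bond orders sum to 1 (valence 4) → 3 H
  atom 4: C, bond orders sum to 3 (valence 4) → 1 H
  atom 5: S, bond orders sum to 1 (valence 2) → 1 H
  atom 6: C, bond orders sum to 3 (valence 4) → 1 H
  atom 7: N, bond orders sum to 1 (valence 3) → 2 H
  atom 8: C, bond orders sum to 2 (valence 4) → 2 H
  atom 9: C, bond orders sum to 4 (valence 4) → 0 H
  atom 10: O, bond orders sum to 2 (valence 2) → 0 H
  atom 11: C, bond orders sum to 1 (valence 4) → 3 H
  atom 12: C, bond orders sum to 3 (valence 4) → 1 H
  atom 13: C, bond orders sum to 2 (valence 4) → 2 H
  atom 14: C, bond orders sum to 3 (valence 4) → 1 H
  atom 15: Cl (halogen, monovalent) → 0 H
  atom 16: C, bond orders sum to 2 (valence 4) → 2 H
  atom 17: O, bond orders sum to 1 (valence 2) → 1 H
Total hydrogens: 21.

21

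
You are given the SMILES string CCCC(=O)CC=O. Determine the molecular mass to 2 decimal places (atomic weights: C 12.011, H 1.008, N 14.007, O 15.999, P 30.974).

114.14 g/mol

First, the molecular formula is C6H10O2 (counting implicit H from valence).
  C: 6 × 12.011 = 72.066
  H: 10 × 1.008 = 10.080
  O: 2 × 15.999 = 31.998
Sum: 6×12.011 + 10×1.008 + 2×15.999 = 114.144 → 114.14 g/mol.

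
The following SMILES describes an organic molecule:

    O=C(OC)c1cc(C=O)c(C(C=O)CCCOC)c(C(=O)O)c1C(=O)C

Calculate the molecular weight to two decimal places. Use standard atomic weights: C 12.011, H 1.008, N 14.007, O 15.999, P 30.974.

364.35 g/mol

First, the molecular formula is C18H20O8 (counting implicit H from valence).
  C: 18 × 12.011 = 216.198
  H: 20 × 1.008 = 20.160
  O: 8 × 15.999 = 127.992
Sum: 18×12.011 + 20×1.008 + 8×15.999 = 364.350 → 364.35 g/mol.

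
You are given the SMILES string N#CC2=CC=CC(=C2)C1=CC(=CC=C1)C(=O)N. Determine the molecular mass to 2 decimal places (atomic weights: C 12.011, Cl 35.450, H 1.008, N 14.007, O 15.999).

First, the molecular formula is C14H10N2O (counting implicit H from valence).
  C: 14 × 12.011 = 168.154
  H: 10 × 1.008 = 10.080
  N: 2 × 14.007 = 28.014
  O: 1 × 15.999 = 15.999
Sum: 14×12.011 + 10×1.008 + 2×14.007 + 1×15.999 = 222.247 → 222.25 g/mol.

222.25 g/mol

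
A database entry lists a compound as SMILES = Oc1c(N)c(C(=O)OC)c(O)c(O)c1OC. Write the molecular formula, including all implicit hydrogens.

C9H11NO6

Walk through each heavy atom and fill implicit hydrogens from standard valence (C 4, N 3, O 2, S 2, halogen 1); for lowercase aromatic atoms, an aromatic c carries 1 H when it has two neighbours and 0 H with three, and aromatic n carries 0 H:
  atom 1: O, bond orders sum to 1 (valence 2) → 1 H
  atom 2: aromatic c, 3 neighbours → 0 H
  atom 3: aromatic c, 3 neighbours → 0 H
  atom 4: N, bond orders sum to 1 (valence 3) → 2 H
  atom 5: aromatic c, 3 neighbours → 0 H
  atom 6: C, bond orders sum to 4 (valence 4) → 0 H
  atom 7: O, bond orders sum to 2 (valence 2) → 0 H
  atom 8: O, bond orders sum to 2 (valence 2) → 0 H
  atom 9: C, bond orders sum to 1 (valence 4) → 3 H
  atom 10: aromatic c, 3 neighbours → 0 H
  atom 11: O, bond orders sum to 1 (valence 2) → 1 H
  atom 12: aromatic c, 3 neighbours → 0 H
  atom 13: O, bond orders sum to 1 (valence 2) → 1 H
  atom 14: aromatic c, 3 neighbours → 0 H
  atom 15: O, bond orders sum to 2 (valence 2) → 0 H
  atom 16: C, bond orders sum to 1 (valence 4) → 3 H
Totals → C:9, H:11, N:1, O:6.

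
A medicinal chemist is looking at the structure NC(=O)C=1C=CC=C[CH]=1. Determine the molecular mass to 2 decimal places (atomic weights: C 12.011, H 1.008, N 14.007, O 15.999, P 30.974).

First, the molecular formula is C7H7NO (counting implicit H from valence).
  C: 7 × 12.011 = 84.077
  H: 7 × 1.008 = 7.056
  N: 1 × 14.007 = 14.007
  O: 1 × 15.999 = 15.999
Sum: 7×12.011 + 7×1.008 + 1×14.007 + 1×15.999 = 121.139 → 121.14 g/mol.

121.14 g/mol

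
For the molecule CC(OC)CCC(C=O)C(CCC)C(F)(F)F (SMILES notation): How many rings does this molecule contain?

0

In SMILES, each pair of matching ring-closure digits denotes one ring-closing bond; the number of such bonds equals the number of independent rings.
Ring-closure bonds here: 0.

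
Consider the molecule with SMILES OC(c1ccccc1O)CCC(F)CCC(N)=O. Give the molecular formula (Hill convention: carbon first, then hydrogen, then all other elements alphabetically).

Walk through each heavy atom and fill implicit hydrogens from standard valence (C 4, N 3, O 2, S 2, halogen 1); for lowercase aromatic atoms, an aromatic c carries 1 H when it has two neighbours and 0 H with three, and aromatic n carries 0 H:
  atom 1: O, bond orders sum to 1 (valence 2) → 1 H
  atom 2: C, bond orders sum to 3 (valence 4) → 1 H
  atom 3: aromatic c, 3 neighbours → 0 H
  atom 4: aromatic c, 2 neighbours → 1 H
  atom 5: aromatic c, 2 neighbours → 1 H
  atom 6: aromatic c, 2 neighbours → 1 H
  atom 7: aromatic c, 2 neighbours → 1 H
  atom 8: aromatic c, 3 neighbours → 0 H
  atom 9: O, bond orders sum to 1 (valence 2) → 1 H
  atom 10: C, bond orders sum to 2 (valence 4) → 2 H
  atom 11: C, bond orders sum to 2 (valence 4) → 2 H
  atom 12: C, bond orders sum to 3 (valence 4) → 1 H
  atom 13: F (halogen, monovalent) → 0 H
  atom 14: C, bond orders sum to 2 (valence 4) → 2 H
  atom 15: C, bond orders sum to 2 (valence 4) → 2 H
  atom 16: C, bond orders sum to 4 (valence 4) → 0 H
  atom 17: N, bond orders sum to 1 (valence 3) → 2 H
  atom 18: O, bond orders sum to 2 (valence 2) → 0 H
Totals → C:13, H:18, F:1, N:1, O:3.

C13H18FNO3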